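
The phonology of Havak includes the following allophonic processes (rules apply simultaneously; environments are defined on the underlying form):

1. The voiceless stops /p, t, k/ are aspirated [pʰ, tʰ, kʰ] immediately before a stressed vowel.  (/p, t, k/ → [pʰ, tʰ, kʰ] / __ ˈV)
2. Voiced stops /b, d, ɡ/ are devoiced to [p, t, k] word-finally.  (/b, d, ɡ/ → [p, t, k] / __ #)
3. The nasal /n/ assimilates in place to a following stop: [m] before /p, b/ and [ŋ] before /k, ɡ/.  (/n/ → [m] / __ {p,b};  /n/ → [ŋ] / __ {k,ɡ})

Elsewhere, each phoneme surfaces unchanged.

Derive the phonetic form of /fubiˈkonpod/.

/b/ (between /u/ and /i/) fails the environment for rule 2, so it stays [b].
/k/ — between /i/ and /o/, immediately before a stressed vowel — surfaces as [kʰ] (rule 1).
/n/ — between /o/ and /p/, before a labial or velar stop — surfaces as [m] (rule 3).
/p/ (between /n/ and /o/): rule 1 targets it, but not immediately before a stressed vowel → unchanged [p].
Rule 2 applies to /d/ (word-final: word-finally) → [t].

[fubiˈkʰompot]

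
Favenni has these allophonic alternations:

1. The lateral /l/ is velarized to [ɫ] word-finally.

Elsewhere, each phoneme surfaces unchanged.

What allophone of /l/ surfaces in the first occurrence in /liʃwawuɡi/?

/l/ (word-initial) fails the environment for rule 1, so it stays [l].

[l]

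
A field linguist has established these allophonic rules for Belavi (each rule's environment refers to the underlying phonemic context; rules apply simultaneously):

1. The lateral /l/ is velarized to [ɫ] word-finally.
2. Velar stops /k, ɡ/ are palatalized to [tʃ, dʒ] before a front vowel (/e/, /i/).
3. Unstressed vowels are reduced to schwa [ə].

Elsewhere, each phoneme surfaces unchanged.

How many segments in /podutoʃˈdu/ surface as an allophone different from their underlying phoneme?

Segments that undergo a rule: /o/ → [ə] (rule 3); /u/ → [ə] (rule 3); /o/ → [ə] (rule 3).
All other segments surface unchanged.

3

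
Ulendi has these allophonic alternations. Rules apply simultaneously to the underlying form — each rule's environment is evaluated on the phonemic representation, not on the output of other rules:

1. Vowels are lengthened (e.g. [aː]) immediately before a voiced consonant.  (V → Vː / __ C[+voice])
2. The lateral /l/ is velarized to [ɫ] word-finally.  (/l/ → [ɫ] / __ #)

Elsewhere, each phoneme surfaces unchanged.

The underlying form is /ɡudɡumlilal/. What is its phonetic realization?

/ɡ/ stays [ɡ].
/u/ meets the environment for rule 1 (before a voiced consonant) → [uː].
/d/ (between /u/ and /ɡ/): no rule targets it → [d].
/ɡ/ (between /d/ and /u/): no rule targets it → [ɡ].
Rule 1 applies to /u/ (between /ɡ/ and /m/: before a voiced consonant) → [uː].
/m/ (between /u/ and /l/): no rule targets it → [m].
/l/ (between /m/ and /i/): rule 2 targets it, but not word-finally → unchanged [l].
Rule 1 applies to /i/ (between /l/ and /l/: before a voiced consonant) → [iː].
/l/ (between /i/ and /a/) is in the target of rule 2 but the environment (word-finally) is not met → [l].
Rule 1 applies to /a/ (between /l/ and /l/: before a voiced consonant) → [aː].
/l/ (word-final) occurs word-finally → [ɫ] by rule 2.

[ɡuːdɡuːmliːlaːɫ]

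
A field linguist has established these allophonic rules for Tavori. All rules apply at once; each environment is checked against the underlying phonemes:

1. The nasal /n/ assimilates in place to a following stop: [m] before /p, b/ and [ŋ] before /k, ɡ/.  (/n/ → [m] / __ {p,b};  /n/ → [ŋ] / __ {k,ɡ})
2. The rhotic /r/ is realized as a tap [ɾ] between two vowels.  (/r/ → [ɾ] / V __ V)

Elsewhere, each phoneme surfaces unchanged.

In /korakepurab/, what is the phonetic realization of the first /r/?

[ɾ]

/r/ (between /o/ and /a/) occurs between two vowels → [ɾ] by rule 2.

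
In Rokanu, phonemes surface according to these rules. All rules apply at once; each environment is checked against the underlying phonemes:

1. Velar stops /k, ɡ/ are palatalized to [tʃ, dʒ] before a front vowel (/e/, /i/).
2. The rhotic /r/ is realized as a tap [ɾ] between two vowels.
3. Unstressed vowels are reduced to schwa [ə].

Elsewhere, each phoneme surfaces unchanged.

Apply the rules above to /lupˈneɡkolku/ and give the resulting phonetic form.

[ləpˈneɡkəlkə]

/u/ (between /l/ and /p/): in an unstressed syllable, so rule 3 applies → [ə].
/e/ (between /n/ and /ɡ/) is in the target of rule 3 but the environment (in an unstressed syllable) is not met → [e].
/ɡ/ (between /e/ and /k/): rule 1 targets it, but not before a front vowel → unchanged [ɡ].
/k/ (between /ɡ/ and /o/) is in the target of rule 1 but the environment (before a front vowel) is not met → [k].
/o/ meets the environment for rule 3 (in an unstressed syllable) → [ə].
/k/ (between /l/ and /u/) is in the target of rule 1 but the environment (before a front vowel) is not met → [k].
/u/ (word-final): in an unstressed syllable, so rule 3 applies → [ə].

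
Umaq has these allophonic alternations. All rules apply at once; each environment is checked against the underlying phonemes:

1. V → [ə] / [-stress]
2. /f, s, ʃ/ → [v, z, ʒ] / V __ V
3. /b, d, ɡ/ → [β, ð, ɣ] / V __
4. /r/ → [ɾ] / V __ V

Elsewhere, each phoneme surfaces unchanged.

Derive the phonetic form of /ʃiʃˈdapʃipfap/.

[ʃəʃˈdapʃəpfəp]

/ʃ/ (word-initial) is in the target of rule 2 but the environment (between two vowels) is not met → [ʃ].
/i/ (between /ʃ/ and /ʃ/) occurs in an unstressed syllable → [ə] by rule 1.
/ʃ/ (between /i/ and /d/) fails the environment for rule 2, so it stays [ʃ].
/d/ — between /ʃ/ and /a/; rule 3 does not apply here → [d].
/a/ (between /d/ and /p/) is in the target of rule 1 but the environment (in an unstressed syllable) is not met → [a].
/ʃ/ (between /p/ and /i/) fails the environment for rule 2, so it stays [ʃ].
Rule 1 applies to /i/ (between /ʃ/ and /p/: in an unstressed syllable) → [ə].
/f/ (between /p/ and /a/): rule 2 targets it, but not between two vowels → unchanged [f].
/a/ (between /f/ and /p/) occurs in an unstressed syllable → [ə] by rule 1.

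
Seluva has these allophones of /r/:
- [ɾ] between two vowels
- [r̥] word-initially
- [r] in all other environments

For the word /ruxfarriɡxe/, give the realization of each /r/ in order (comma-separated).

Occurrence 1 (position 1): word-initially → [r̥].
Occurrence 2 (position 6): no conditioning environment matches → elsewhere allophone [r].
Occurrence 3 (position 7): no conditioning environment matches → elsewhere allophone [r].

[r̥], [r], [r]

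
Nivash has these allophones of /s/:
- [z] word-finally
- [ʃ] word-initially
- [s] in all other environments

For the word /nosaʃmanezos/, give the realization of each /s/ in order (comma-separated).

Occurrence 1 (position 3): no conditioning environment matches → elsewhere allophone [s].
Occurrence 2 (position 12): word-finally → [z].

[s], [z]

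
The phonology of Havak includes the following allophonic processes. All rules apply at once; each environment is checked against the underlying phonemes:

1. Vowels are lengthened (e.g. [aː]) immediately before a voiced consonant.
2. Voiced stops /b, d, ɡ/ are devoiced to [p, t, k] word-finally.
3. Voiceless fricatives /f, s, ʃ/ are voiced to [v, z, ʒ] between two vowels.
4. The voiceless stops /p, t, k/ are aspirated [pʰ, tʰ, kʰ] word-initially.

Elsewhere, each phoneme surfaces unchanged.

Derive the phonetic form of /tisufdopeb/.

/t/ meets the environment for rule 4 (word-initially) → [tʰ].
/i/ (between /t/ and /s/) is in the target of rule 1 but the environment (before a voiced consonant) is not met → [i].
/s/ (between /i/ and /u/): between two vowels, so rule 3 applies → [z].
/u/ — between /s/ and /f/; rule 1 does not apply here → [u].
/f/ (between /u/ and /d/) is in the target of rule 3 but the environment (between two vowels) is not met → [f].
/d/ (between /f/ and /o/) is in the target of rule 2 but the environment (word-finally) is not met → [d].
/o/ (between /d/ and /p/): rule 1 targets it, but not before a voiced consonant → unchanged [o].
/p/ (between /o/ and /e/) fails the environment for rule 4, so it stays [p].
/e/ (between /p/ and /b/): before a voiced consonant, so rule 1 applies → [eː].
/b/ (word-final): word-finally, so rule 2 applies → [p].

[tʰizufdopeːp]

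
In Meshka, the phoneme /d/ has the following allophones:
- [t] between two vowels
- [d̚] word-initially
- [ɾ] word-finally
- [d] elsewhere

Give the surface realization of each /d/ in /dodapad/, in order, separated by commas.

[d̚], [t], [ɾ]

Occurrence 1 (position 1): word-initially → [d̚].
Occurrence 2 (position 3): between two vowels → [t].
Occurrence 3 (position 7): word-finally → [ɾ].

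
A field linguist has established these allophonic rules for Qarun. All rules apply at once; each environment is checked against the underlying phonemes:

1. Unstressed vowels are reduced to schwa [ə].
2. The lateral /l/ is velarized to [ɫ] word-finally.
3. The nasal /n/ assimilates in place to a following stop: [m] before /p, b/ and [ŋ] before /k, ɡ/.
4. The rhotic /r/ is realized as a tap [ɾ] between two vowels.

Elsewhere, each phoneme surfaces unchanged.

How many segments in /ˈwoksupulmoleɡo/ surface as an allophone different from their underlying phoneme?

Segments that undergo a rule: /u/ → [ə] (rule 1); /u/ → [ə] (rule 1); /o/ → [ə] (rule 1); /e/ → [ə] (rule 1); /o/ → [ə] (rule 1).
All other segments surface unchanged.

5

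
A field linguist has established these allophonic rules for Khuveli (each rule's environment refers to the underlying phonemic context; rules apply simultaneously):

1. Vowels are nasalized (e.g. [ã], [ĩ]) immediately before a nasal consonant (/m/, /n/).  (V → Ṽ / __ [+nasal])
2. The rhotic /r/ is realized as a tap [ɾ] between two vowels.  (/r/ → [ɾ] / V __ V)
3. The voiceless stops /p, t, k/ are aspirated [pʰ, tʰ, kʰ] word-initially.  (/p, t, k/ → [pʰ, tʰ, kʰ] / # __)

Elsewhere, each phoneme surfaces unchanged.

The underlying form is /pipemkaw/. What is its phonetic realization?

/p/ (word-initial): word-initially, so rule 3 applies → [pʰ].
/i/ — between /p/ and /p/; rule 1 does not apply here → [i].
/p/ (between /i/ and /e/) fails the environment for rule 3, so it stays [p].
/e/ (between /p/ and /m/): before a nasal consonant, so rule 1 applies → [ẽ].
/k/ (between /m/ and /a/) is in the target of rule 3 but the environment (word-initially) is not met → [k].
/a/ (between /k/ and /w/): rule 1 targets it, but not before a nasal consonant → unchanged [a].

[pʰipẽmkaw]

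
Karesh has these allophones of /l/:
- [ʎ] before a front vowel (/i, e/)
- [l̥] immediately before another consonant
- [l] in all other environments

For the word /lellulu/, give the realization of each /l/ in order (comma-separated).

[ʎ], [l̥], [l], [l]

Occurrence 1 (position 1): before a front vowel (/i, e/) → [ʎ].
Occurrence 2 (position 3): immediately before another consonant → [l̥].
Occurrence 3 (position 4): no conditioning environment matches → elsewhere allophone [l].
Occurrence 4 (position 6): no conditioning environment matches → elsewhere allophone [l].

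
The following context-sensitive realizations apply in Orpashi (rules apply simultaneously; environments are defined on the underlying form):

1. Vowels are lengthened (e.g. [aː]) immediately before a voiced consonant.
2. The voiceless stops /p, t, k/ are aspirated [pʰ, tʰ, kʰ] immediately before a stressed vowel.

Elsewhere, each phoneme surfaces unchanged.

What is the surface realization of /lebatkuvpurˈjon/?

/l/ stays [l].
Rule 1 applies to /e/ (between /l/ and /b/: before a voiced consonant) → [eː].
/b/ — not in any rule's target class → [b].
/a/ (between /b/ and /t/) fails the environment for rule 1, so it stays [a].
/t/ (between /a/ and /k/) is in the target of rule 2 but the environment (immediately before a stressed vowel) is not met → [t].
/k/ (between /t/ and /u/) fails the environment for rule 2, so it stays [k].
/u/ (between /k/ and /v/) occurs before a voiced consonant → [uː] by rule 1.
/v/ stays [v].
/p/ (between /v/ and /u/) is in the target of rule 2 but the environment (immediately before a stressed vowel) is not met → [p].
/u/ — between /p/ and /r/, before a voiced consonant — surfaces as [uː] (rule 1).
/r/ — not in any rule's target class → [r].
/j/ — not in any rule's target class → [j].
/o/ (between /j/ and /n/) occurs before a voiced consonant → [oː] by rule 1.
/n/ stays [n].

[leːbatkuːvpuːrˈjoːn]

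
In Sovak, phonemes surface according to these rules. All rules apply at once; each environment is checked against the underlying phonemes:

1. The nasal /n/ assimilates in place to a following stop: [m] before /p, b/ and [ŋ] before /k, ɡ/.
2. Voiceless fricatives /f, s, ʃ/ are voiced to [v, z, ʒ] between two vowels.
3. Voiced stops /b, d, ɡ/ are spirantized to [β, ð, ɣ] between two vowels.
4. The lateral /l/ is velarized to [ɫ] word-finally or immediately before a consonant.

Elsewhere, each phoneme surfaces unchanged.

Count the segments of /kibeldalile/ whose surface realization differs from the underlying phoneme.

Segments that undergo a rule: /b/ → [β] (rule 3); /l/ → [ɫ] (rule 4).
All other segments surface unchanged.

2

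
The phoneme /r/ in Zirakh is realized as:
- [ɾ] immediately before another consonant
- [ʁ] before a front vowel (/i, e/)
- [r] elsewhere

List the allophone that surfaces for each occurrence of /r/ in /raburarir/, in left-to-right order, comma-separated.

[r], [r], [ʁ], [r]

Occurrence 1 (position 1): no conditioning environment matches → elsewhere allophone [r].
Occurrence 2 (position 5): no conditioning environment matches → elsewhere allophone [r].
Occurrence 3 (position 7): before a front vowel (/i, e/) → [ʁ].
Occurrence 4 (position 9): no conditioning environment matches → elsewhere allophone [r].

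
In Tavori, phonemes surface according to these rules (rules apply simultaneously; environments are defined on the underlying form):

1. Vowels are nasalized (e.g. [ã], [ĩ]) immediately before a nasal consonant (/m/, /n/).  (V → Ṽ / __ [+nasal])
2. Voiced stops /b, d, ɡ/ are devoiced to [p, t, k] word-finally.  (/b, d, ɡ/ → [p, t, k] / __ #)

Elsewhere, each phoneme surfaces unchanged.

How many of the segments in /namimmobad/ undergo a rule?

3

Segments that undergo a rule: /a/ → [ã] (rule 1); /i/ → [ĩ] (rule 1); /d/ → [t] (rule 2).
All other segments surface unchanged.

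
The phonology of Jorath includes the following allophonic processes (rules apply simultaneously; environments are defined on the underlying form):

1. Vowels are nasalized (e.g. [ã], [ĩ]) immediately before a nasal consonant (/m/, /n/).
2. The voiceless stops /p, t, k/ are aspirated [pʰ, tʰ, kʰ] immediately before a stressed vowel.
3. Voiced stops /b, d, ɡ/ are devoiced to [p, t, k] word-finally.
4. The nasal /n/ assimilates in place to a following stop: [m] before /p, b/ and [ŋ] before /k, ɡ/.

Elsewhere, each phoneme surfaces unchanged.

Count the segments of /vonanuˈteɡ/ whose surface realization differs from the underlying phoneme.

4

Segments that undergo a rule: /o/ → [õ] (rule 1); /a/ → [ã] (rule 1); /t/ → [tʰ] (rule 2); /ɡ/ → [k] (rule 3).
All other segments surface unchanged.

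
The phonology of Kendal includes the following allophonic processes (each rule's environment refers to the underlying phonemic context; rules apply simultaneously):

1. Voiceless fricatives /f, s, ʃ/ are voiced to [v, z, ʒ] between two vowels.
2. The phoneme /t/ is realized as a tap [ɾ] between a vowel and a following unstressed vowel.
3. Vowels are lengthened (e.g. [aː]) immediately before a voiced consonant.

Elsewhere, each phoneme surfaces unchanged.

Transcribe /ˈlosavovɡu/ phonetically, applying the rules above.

[ˈlozaːvoːvɡu]

/l/ (word-initial): no rule targets it → [l].
/o/ (between /l/ and /s/) is in the target of rule 3 but the environment (before a voiced consonant) is not met → [o].
/s/ — between /o/ and /a/, between two vowels — surfaces as [z] (rule 1).
/a/ (between /s/ and /v/): before a voiced consonant, so rule 3 applies → [aː].
/v/ (between /a/ and /o/) is unaffected → [v].
/o/ (between /v/ and /v/): before a voiced consonant, so rule 3 applies → [oː].
/v/ (between /o/ and /ɡ/): no rule targets it → [v].
/ɡ/ (between /v/ and /u/) is unaffected → [ɡ].
/u/ — word-final; rule 3 does not apply here → [u].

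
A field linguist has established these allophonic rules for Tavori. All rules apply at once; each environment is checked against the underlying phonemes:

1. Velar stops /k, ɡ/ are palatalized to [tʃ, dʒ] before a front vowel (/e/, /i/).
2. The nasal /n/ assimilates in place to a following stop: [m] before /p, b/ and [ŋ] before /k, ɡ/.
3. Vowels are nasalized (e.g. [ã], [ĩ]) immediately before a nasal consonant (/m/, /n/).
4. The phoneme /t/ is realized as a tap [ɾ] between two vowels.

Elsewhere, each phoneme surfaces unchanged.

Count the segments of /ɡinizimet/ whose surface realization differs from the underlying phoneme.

Segments that undergo a rule: /ɡ/ → [dʒ] (rule 1); /i/ → [ĩ] (rule 3); /i/ → [ĩ] (rule 3).
All other segments surface unchanged.

3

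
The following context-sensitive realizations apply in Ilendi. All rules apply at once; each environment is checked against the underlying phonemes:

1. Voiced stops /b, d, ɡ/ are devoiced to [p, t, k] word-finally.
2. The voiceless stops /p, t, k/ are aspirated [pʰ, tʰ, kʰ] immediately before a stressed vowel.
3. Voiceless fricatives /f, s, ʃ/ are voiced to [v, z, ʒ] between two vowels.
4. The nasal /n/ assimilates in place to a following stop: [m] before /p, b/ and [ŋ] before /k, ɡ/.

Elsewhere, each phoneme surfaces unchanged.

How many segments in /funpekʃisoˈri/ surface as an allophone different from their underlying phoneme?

2

Segments that undergo a rule: /n/ → [m] (rule 4); /s/ → [z] (rule 3).
All other segments surface unchanged.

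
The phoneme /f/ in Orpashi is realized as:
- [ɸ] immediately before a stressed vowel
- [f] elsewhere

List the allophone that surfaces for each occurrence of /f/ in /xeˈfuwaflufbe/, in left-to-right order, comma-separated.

Occurrence 1 (position 3): immediately before a stressed vowel → [ɸ].
Occurrence 2 (position 7): no conditioning environment matches → elsewhere allophone [f].
Occurrence 3 (position 10): no conditioning environment matches → elsewhere allophone [f].

[ɸ], [f], [f]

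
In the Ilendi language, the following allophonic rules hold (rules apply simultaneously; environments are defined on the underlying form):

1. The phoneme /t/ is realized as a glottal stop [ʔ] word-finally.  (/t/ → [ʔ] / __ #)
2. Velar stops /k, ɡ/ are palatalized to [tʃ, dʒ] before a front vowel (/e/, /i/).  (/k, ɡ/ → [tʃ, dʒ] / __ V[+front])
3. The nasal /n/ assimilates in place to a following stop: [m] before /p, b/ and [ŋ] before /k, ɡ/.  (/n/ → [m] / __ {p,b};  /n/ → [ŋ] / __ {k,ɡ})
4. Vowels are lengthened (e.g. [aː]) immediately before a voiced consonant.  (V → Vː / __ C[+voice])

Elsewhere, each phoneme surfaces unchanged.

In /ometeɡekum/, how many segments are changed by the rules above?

4

Segments that undergo a rule: /o/ → [oː] (rule 4); /e/ → [eː] (rule 4); /ɡ/ → [dʒ] (rule 2); /u/ → [uː] (rule 4).
All other segments surface unchanged.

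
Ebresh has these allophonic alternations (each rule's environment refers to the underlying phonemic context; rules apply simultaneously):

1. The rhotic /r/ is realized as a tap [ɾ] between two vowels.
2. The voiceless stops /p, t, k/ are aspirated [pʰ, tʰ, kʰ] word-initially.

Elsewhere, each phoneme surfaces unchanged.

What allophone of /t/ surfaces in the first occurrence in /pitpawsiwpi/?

[t]

/t/ (between /i/ and /p/) fails the environment for rule 2, so it stays [t].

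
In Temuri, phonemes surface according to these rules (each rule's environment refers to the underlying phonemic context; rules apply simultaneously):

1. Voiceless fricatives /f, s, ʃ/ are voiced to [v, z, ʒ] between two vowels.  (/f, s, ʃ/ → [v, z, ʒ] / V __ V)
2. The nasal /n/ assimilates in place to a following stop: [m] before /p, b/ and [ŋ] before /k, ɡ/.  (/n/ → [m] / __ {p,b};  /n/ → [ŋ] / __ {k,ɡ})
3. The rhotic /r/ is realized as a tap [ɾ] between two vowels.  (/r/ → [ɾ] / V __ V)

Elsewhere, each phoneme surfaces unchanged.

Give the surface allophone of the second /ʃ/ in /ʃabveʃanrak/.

[ʒ]

/ʃ/ (between /e/ and /a/): between two vowels, so rule 1 applies → [ʒ].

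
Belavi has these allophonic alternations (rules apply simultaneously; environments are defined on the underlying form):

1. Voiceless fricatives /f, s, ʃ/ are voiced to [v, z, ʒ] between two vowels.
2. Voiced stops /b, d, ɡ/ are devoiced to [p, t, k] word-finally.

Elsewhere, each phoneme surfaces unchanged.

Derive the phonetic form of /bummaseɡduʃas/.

/b/ — word-initial; rule 2 does not apply here → [b].
/s/ meets the environment for rule 1 (between two vowels) → [z].
/ɡ/ (between /e/ and /d/) is in the target of rule 2 but the environment (word-finally) is not met → [ɡ].
/d/ (between /ɡ/ and /u/): rule 2 targets it, but not word-finally → unchanged [d].
Rule 1 applies to /ʃ/ (between /u/ and /a/: between two vowels) → [ʒ].
/s/ — word-final; rule 1 does not apply here → [s].

[bummazeɡduʒas]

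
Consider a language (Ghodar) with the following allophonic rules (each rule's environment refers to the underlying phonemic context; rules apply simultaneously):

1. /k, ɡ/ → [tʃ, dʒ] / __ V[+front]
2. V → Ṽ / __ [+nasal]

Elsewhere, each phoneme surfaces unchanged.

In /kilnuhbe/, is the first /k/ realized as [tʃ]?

/k/ — word-initial, before a front vowel — surfaces as [tʃ] (rule 1).
The actual realization is [tʃ], which matches [tʃ].

Yes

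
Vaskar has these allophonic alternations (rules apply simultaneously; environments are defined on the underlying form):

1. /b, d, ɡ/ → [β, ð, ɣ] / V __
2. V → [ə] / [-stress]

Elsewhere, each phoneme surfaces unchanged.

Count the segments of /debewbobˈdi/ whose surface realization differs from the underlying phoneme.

5

Segments that undergo a rule: /e/ → [ə] (rule 2); /b/ → [β] (rule 1); /e/ → [ə] (rule 2); /o/ → [ə] (rule 2); /b/ → [β] (rule 1).
All other segments surface unchanged.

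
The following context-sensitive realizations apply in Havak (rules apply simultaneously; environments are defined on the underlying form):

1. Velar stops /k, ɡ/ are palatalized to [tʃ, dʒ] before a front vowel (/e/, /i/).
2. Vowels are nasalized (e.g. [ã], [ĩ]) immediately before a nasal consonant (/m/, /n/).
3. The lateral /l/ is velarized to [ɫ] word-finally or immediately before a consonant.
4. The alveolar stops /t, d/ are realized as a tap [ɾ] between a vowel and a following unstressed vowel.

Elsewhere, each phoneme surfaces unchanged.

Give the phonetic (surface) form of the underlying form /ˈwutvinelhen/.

[ˈwutvĩneɫhẽn]

/w/ stays [w].
/u/ (between /w/ and /t/) fails the environment for rule 2, so it stays [u].
/t/ (between /u/ and /v/) is in the target of rule 4 but the environment (between a vowel and a following unstressed vowel) is not met → [t].
/v/ (between /t/ and /i/) is unaffected → [v].
Rule 2 applies to /i/ (between /v/ and /n/: before a nasal consonant) → [ĩ].
/n/ stays [n].
/e/ — between /n/ and /l/; rule 2 does not apply here → [e].
/l/ meets the environment for rule 3 (word-finally or immediately before a consonant) → [ɫ].
/h/ — not in any rule's target class → [h].
Rule 2 applies to /e/ (between /h/ and /n/: before a nasal consonant) → [ẽ].
/n/ (word-final): no rule targets it → [n].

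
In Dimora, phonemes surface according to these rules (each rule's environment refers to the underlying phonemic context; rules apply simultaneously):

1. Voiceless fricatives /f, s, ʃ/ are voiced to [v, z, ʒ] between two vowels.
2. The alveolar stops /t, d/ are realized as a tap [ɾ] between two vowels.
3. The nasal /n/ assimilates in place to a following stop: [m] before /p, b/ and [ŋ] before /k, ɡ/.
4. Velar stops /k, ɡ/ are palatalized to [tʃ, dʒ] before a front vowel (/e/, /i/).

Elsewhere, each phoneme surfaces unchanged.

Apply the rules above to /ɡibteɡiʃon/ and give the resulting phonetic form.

/ɡ/ meets the environment for rule 4 (before a front vowel) → [dʒ].
/i/ (between /ɡ/ and /b/): no rule targets it → [i].
/b/ (between /i/ and /t/): no rule targets it → [b].
/t/ (between /b/ and /e/) fails the environment for rule 2, so it stays [t].
/e/ — not in any rule's target class → [e].
/ɡ/ (between /e/ and /i/): before a front vowel, so rule 4 applies → [dʒ].
/i/ — not in any rule's target class → [i].
/ʃ/ — between /i/ and /o/, between two vowels — surfaces as [ʒ] (rule 1).
/o/ (between /ʃ/ and /n/): no rule targets it → [o].
/n/ (word-final) fails the environment for rule 3, so it stays [n].

[dʒibtedʒiʒon]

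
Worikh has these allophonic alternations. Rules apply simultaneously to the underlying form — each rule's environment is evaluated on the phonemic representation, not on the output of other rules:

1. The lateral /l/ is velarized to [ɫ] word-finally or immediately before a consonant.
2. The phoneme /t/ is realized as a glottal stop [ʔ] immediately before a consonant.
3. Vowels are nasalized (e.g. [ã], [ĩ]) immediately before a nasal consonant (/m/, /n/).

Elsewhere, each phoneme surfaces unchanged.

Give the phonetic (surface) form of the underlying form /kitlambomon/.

/k/ stays [k].
/i/ (between /k/ and /t/): rule 3 targets it, but not before a nasal consonant → unchanged [i].
Rule 2 applies to /t/ (between /i/ and /l/: immediately before a consonant) → [ʔ].
/l/ (between /t/ and /a/): rule 1 targets it, but not word-finally or immediately before a consonant → unchanged [l].
/a/ — between /l/ and /m/, before a nasal consonant — surfaces as [ã] (rule 3).
/m/ (between /a/ and /b/) is unaffected → [m].
/b/ — not in any rule's target class → [b].
/o/ (between /b/ and /m/): before a nasal consonant, so rule 3 applies → [õ].
/m/ — not in any rule's target class → [m].
/o/ (between /m/ and /n/) occurs before a nasal consonant → [õ] by rule 3.
/n/ (word-final): no rule targets it → [n].

[kiʔlãmbõmõn]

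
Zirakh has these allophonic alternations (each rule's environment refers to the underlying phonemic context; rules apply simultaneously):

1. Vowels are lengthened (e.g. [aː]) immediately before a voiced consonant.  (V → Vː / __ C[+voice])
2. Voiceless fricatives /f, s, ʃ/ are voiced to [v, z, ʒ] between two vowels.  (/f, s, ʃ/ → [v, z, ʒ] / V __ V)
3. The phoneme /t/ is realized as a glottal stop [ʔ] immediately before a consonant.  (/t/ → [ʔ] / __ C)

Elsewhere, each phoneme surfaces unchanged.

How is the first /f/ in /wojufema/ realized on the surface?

/f/ meets the environment for rule 2 (between two vowels) → [v].

[v]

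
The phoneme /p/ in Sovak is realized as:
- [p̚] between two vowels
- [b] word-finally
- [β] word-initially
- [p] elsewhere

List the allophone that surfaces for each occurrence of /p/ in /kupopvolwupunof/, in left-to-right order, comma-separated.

[p̚], [p], [p̚]

Occurrence 1 (position 3): between two vowels → [p̚].
Occurrence 2 (position 5): no conditioning environment matches → elsewhere allophone [p].
Occurrence 3 (position 11): between two vowels → [p̚].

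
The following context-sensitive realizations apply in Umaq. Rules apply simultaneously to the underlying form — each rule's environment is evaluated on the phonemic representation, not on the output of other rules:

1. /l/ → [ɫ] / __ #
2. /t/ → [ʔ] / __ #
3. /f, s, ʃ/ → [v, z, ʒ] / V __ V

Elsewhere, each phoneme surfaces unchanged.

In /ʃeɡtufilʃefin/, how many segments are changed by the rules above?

2

Segments that undergo a rule: /f/ → [v] (rule 3); /f/ → [v] (rule 3).
All other segments surface unchanged.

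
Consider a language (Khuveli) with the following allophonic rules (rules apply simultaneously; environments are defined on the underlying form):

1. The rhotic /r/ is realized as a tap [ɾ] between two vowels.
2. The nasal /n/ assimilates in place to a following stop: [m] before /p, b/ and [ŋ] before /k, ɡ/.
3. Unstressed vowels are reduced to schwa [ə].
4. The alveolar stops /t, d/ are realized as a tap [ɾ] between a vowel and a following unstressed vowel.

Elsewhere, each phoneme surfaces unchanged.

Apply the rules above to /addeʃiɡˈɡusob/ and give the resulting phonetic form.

/a/ (word-initial) occurs in an unstressed syllable → [ə] by rule 3.
/d/ (between /a/ and /d/) fails the environment for rule 4, so it stays [d].
/d/ (between /d/ and /e/) fails the environment for rule 4, so it stays [d].
/e/ (between /d/ and /ʃ/) occurs in an unstressed syllable → [ə] by rule 3.
/ʃ/ (between /e/ and /i/): no rule targets it → [ʃ].
/i/ (between /ʃ/ and /ɡ/): in an unstressed syllable, so rule 3 applies → [ə].
/ɡ/ (between /i/ and /ɡ/): no rule targets it → [ɡ].
/ɡ/ — not in any rule's target class → [ɡ].
/u/ (between /ɡ/ and /s/) fails the environment for rule 3, so it stays [u].
/s/ stays [s].
/o/ — between /s/ and /b/, in an unstressed syllable — surfaces as [ə] (rule 3).
/b/ (word-final) is unaffected → [b].

[əddəʃəɡˈɡusəb]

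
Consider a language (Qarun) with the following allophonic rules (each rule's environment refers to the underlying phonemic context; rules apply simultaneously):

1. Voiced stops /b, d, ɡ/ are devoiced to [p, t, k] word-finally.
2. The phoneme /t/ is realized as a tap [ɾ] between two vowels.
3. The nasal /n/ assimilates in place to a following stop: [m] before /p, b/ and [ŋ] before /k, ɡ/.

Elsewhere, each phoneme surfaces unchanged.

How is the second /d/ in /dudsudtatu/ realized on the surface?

/d/ (between /u/ and /s/) fails the environment for rule 1, so it stays [d].

[d]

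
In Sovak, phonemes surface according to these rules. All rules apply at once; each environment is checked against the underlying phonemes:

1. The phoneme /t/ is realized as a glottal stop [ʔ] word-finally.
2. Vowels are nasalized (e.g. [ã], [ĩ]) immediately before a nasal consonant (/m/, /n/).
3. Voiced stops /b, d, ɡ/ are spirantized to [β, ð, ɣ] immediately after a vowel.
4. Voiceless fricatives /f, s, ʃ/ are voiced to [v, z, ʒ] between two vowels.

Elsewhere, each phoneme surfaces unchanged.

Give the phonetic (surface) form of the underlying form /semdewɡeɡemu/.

/s/ (word-initial) fails the environment for rule 4, so it stays [s].
/e/ (between /s/ and /m/): before a nasal consonant, so rule 2 applies → [ẽ].
/d/ — between /m/ and /e/; rule 3 does not apply here → [d].
/e/ — between /d/ and /w/; rule 2 does not apply here → [e].
/ɡ/ (between /w/ and /e/) is in the target of rule 3 but the environment (immediately after a vowel) is not met → [ɡ].
/e/ (between /ɡ/ and /ɡ/) is in the target of rule 2 but the environment (before a nasal consonant) is not met → [e].
/ɡ/ (between /e/ and /e/) occurs immediately after a vowel → [ɣ] by rule 3.
Rule 2 applies to /e/ (between /ɡ/ and /m/: before a nasal consonant) → [ẽ].
/u/ (word-final) fails the environment for rule 2, so it stays [u].

[sẽmdewɡeɣẽmu]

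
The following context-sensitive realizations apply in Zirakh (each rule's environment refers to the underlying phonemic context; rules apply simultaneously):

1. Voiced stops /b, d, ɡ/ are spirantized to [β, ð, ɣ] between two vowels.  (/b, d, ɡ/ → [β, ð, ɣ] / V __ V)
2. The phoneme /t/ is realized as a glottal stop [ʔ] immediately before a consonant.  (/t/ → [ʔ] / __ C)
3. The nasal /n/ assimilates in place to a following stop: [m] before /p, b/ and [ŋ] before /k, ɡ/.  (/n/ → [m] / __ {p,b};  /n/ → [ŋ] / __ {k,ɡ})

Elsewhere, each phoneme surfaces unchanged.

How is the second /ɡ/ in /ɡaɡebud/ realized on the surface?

Rule 1 applies to /ɡ/ (between /a/ and /e/: between two vowels) → [ɣ].

[ɣ]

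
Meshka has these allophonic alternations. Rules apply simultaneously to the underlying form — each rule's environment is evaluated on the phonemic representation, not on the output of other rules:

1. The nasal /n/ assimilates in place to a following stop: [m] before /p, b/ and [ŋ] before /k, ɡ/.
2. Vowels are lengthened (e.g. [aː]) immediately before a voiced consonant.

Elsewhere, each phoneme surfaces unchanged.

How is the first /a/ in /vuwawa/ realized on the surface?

/a/ (between /w/ and /w/) occurs before a voiced consonant → [aː] by rule 2.

[aː]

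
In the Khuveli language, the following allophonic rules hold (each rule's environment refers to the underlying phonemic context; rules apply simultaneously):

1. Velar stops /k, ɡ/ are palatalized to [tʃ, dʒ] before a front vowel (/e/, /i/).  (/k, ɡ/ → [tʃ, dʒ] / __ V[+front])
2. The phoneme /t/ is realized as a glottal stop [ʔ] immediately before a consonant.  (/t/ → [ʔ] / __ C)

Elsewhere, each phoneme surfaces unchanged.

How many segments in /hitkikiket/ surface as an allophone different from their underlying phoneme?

Segments that undergo a rule: /t/ → [ʔ] (rule 2); /k/ → [tʃ] (rule 1); /k/ → [tʃ] (rule 1); /k/ → [tʃ] (rule 1).
All other segments surface unchanged.

4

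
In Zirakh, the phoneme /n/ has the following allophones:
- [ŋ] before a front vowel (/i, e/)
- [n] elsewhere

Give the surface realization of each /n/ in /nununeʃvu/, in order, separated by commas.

Occurrence 1 (position 1): no conditioning environment matches → elsewhere allophone [n].
Occurrence 2 (position 3): no conditioning environment matches → elsewhere allophone [n].
Occurrence 3 (position 5): before a front vowel (/i, e/) → [ŋ].

[n], [n], [ŋ]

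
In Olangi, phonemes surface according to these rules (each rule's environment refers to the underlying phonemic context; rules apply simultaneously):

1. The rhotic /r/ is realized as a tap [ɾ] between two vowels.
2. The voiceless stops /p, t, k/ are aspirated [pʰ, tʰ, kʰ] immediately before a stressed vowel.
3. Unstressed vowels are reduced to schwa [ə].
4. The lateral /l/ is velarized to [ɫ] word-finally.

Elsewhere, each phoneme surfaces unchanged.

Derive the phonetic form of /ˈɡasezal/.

[ˈɡasəzəɫ]

/a/ (between /ɡ/ and /s/) is in the target of rule 3 but the environment (in an unstressed syllable) is not met → [a].
/e/ (between /s/ and /z/) occurs in an unstressed syllable → [ə] by rule 3.
/a/ (between /z/ and /l/): in an unstressed syllable, so rule 3 applies → [ə].
/l/ (word-final): word-finally, so rule 4 applies → [ɫ].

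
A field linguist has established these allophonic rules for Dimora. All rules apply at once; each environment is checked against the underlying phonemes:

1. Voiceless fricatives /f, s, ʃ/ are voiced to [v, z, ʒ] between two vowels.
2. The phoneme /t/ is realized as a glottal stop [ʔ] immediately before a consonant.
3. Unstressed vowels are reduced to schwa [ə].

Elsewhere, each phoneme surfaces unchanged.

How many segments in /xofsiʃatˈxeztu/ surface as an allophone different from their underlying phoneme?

6

Segments that undergo a rule: /o/ → [ə] (rule 3); /i/ → [ə] (rule 3); /ʃ/ → [ʒ] (rule 1); /a/ → [ə] (rule 3); /t/ → [ʔ] (rule 2); /u/ → [ə] (rule 3).
All other segments surface unchanged.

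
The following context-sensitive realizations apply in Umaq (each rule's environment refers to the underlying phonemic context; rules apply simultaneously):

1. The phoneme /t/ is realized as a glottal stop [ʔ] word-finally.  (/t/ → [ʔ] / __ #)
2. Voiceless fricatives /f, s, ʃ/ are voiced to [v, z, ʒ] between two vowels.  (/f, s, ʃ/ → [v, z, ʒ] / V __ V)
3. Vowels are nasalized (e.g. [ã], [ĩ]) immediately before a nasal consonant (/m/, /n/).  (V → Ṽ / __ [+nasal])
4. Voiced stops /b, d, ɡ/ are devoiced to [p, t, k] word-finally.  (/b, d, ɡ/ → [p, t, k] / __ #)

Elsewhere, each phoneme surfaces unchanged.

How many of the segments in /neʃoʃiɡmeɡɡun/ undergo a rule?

Segments that undergo a rule: /ʃ/ → [ʒ] (rule 2); /ʃ/ → [ʒ] (rule 2); /u/ → [ũ] (rule 3).
All other segments surface unchanged.

3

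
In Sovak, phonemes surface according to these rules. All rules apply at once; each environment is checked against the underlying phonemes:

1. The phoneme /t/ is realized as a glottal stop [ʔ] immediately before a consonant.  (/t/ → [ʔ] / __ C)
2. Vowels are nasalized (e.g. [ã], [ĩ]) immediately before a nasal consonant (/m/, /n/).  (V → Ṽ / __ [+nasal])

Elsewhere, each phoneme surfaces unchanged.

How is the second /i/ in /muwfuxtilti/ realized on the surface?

/i/ (word-final) fails the environment for rule 2, so it stays [i].

[i]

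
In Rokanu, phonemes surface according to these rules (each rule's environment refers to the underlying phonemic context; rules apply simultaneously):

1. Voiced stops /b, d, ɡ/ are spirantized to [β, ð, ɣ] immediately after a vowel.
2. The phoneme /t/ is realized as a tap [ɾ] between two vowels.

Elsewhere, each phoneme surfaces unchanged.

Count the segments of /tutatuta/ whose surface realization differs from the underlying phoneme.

3

Segments that undergo a rule: /t/ → [ɾ] (rule 2); /t/ → [ɾ] (rule 2); /t/ → [ɾ] (rule 2).
All other segments surface unchanged.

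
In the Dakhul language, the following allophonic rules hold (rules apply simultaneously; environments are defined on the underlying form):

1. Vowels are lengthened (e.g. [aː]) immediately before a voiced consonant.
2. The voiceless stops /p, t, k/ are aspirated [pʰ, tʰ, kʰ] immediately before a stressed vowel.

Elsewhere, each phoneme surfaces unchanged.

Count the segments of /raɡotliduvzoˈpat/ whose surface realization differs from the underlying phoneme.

Segments that undergo a rule: /a/ → [aː] (rule 1); /i/ → [iː] (rule 1); /u/ → [uː] (rule 1); /p/ → [pʰ] (rule 2).
All other segments surface unchanged.

4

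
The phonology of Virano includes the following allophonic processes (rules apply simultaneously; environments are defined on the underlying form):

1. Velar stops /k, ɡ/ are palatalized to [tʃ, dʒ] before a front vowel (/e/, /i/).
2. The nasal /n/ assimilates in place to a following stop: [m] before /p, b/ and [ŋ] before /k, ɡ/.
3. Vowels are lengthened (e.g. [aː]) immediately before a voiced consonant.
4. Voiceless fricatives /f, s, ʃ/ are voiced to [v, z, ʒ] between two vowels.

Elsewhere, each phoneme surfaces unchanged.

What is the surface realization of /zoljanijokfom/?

[zoːljaːniːjokfoːm]

/z/ (word-initial): no rule targets it → [z].
/o/ (between /z/ and /l/) occurs before a voiced consonant → [oː] by rule 3.
/l/ (between /o/ and /j/) is unaffected → [l].
/j/ (between /l/ and /a/): no rule targets it → [j].
/a/ (between /j/ and /n/) occurs before a voiced consonant → [aː] by rule 3.
/n/ (between /a/ and /i/): rule 2 targets it, but not before a labial or velar stop → unchanged [n].
/i/ (between /n/ and /j/) occurs before a voiced consonant → [iː] by rule 3.
/j/ (between /i/ and /o/) is unaffected → [j].
/o/ — between /j/ and /k/; rule 3 does not apply here → [o].
/k/ — between /o/ and /f/; rule 1 does not apply here → [k].
/f/ — between /k/ and /o/; rule 4 does not apply here → [f].
/o/ — between /f/ and /m/, before a voiced consonant — surfaces as [oː] (rule 3).
/m/ (word-final): no rule targets it → [m].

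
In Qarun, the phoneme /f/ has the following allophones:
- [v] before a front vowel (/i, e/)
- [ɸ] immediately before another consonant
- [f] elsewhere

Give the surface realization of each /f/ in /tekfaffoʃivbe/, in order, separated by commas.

[f], [ɸ], [f]

Occurrence 1 (position 4): no conditioning environment matches → elsewhere allophone [f].
Occurrence 2 (position 6): immediately before another consonant → [ɸ].
Occurrence 3 (position 7): no conditioning environment matches → elsewhere allophone [f].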